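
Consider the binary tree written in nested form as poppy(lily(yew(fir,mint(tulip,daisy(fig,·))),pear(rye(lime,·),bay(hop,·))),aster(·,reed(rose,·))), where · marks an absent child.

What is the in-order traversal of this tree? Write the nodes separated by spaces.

In-order visits the left subtree, then the node, then the right subtree.
At poppy: go left to lily.
  At lily: go left to yew.
    At yew: go left to fir.
      fir is a leaf — visit fir.
    Visit yew.
    At yew: go right to mint.
      At mint: go left to tulip.
        tulip is a leaf — visit tulip.
      Visit mint.
      At mint: go right to daisy.
        At daisy: go left to fig.
          fig is a leaf — visit fig.
        Visit daisy.
        At daisy: no right child.
  Visit lily.
  At lily: go right to pear.
    At pear: go left to rye.
      At rye: go left to lime.
        lime is a leaf — visit lime.
      Visit rye.
      At rye: no right child.
    Visit pear.
    At pear: go right to bay.
      At bay: go left to hop.
        hop is a leaf — visit hop.
      Visit bay.
      At bay: no right child.
Visit poppy.
At poppy: go right to aster.
  At aster: no left child.
  Visit aster.
  At aster: go right to reed.
    At reed: go left to rose.
      rose is a leaf — visit rose.
    Visit reed.
    At reed: no right child.

fir yew tulip mint fig daisy lily lime rye pear hop bay poppy aster rose reed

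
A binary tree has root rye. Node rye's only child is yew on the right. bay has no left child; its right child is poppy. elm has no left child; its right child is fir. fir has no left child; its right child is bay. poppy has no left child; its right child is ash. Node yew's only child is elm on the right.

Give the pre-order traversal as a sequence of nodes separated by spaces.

Pre-order visits the node, then its left subtree, then its right subtree.
Visit rye.
At rye: no left child.
At rye: go right to yew.
  Visit yew.
  At yew: no left child.
  At yew: go right to elm.
    Visit elm.
    At elm: no left child.
    At elm: go right to fir.
      Visit fir.
      At fir: no left child.
      At fir: go right to bay.
        Visit bay.
        At bay: no left child.
        At bay: go right to poppy.
          Visit poppy.
          At poppy: no left child.
          At poppy: go right to ash.
            ash is a leaf — visit ash.

rye yew elm fir bay poppy ash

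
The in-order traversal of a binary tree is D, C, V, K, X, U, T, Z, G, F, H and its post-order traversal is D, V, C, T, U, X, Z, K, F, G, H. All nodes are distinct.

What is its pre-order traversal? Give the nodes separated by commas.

H, G, K, C, D, V, Z, X, U, T, F

The last element of post-order is the root; it splits in-order into left and right subtrees.
Root H: left subtree has 10 nodes {D, C, V, K, X, U, T, Z, G, F}, right has 0 { }.
  Root G: left subtree has 8 nodes {D, C, V, K, X, U, T, Z}, right has 1 {F}.
    Root K: left subtree has 3 nodes {D, C, V}, right has 4 {X, U, T, Z}.
      Root C: left subtree has 1 node {D}, right has 1 {V}.
      Root Z: left subtree has 3 nodes {X, U, T}, right has 0 { }.
        Root X: left subtree has 0 nodes { }, right has 2 {U, T}.
          Root U: left subtree has 0 nodes { }, right has 1 {T}.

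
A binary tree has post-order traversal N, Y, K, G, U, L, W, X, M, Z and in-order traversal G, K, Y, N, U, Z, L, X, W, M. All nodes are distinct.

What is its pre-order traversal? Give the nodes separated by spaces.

Z U G K Y N M X L W

The last element of post-order is the root; it splits in-order into left and right subtrees.
Root Z: left subtree has 5 nodes {G, K, Y, N, U}, right has 4 {L, X, W, M}.
  Root U: left subtree has 4 nodes {G, K, Y, N}, right has 0 { }.
    Root G: left subtree has 0 nodes { }, right has 3 {K, Y, N}.
      Root K: left subtree has 0 nodes { }, right has 2 {Y, N}.
        Root Y: left subtree has 0 nodes { }, right has 1 {N}.
  Root M: left subtree has 3 nodes {L, X, W}, right has 0 { }.
    Root X: left subtree has 1 node {L}, right has 1 {W}.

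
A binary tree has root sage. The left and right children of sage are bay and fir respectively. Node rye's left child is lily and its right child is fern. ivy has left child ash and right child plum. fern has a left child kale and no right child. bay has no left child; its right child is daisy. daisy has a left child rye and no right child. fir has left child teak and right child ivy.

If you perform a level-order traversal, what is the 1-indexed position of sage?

Level-order visits nodes level by level from the root, left to right within each level.
Level 0: sage
Level 1: bay, fir
Level 2: daisy, teak, ivy
Level 3: rye, ash, plum
Level 4: lily, fern
Level 5: kale
Full level-order sequence: sage, bay, fir, daisy, teak, ivy, rye, ash, plum, lily, fern, kale.

1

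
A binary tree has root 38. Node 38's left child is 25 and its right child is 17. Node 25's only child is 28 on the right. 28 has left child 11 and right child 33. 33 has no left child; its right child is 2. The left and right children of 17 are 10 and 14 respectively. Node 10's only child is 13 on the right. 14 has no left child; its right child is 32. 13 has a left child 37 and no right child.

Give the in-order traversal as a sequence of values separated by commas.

In-order visits the left subtree, then the node, then the right subtree.
At 38: go left to 25.
  At 25: no left child.
  Visit 25.
  At 25: go right to 28.
    At 28: go left to 11.
      11 is a leaf — visit 11.
    Visit 28.
    At 28: go right to 33.
      At 33: no left child.
      Visit 33.
      At 33: go right to 2.
        2 is a leaf — visit 2.
Visit 38.
At 38: go right to 17.
  At 17: go left to 10.
    At 10: no left child.
    Visit 10.
    At 10: go right to 13.
      At 13: go left to 37.
        37 is a leaf — visit 37.
      Visit 13.
      At 13: no right child.
  Visit 17.
  At 17: go right to 14.
    At 14: no left child.
    Visit 14.
    At 14: go right to 32.
      32 is a leaf — visit 32.

25, 11, 28, 33, 2, 38, 10, 37, 13, 17, 14, 32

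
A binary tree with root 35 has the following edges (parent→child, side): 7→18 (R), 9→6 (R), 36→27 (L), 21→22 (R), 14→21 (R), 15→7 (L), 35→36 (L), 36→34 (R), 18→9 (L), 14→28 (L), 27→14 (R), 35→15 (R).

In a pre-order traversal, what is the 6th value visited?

21

Pre-order visits the node, then its left subtree, then its right subtree.
Visit 35.
At 35: go left to 36.
  Visit 36.
  At 36: go left to 27.
    Visit 27.
    At 27: no left child.
    At 27: go right to 14.
      Visit 14.
      At 14: go left to 28.
        28 is a leaf — visit 28.
      At 14: go right to 21.
        Visit 21.
        At 21: no left child.
        At 21: go right to 22.
          22 is a leaf — visit 22.
  At 36: go right to 34.
    34 is a leaf — visit 34.
At 35: go right to 15.
  Visit 15.
  At 15: go left to 7.
    Visit 7.
    At 7: no left child.
    At 7: go right to 18.
      Visit 18.
      At 18: go left to 9.
        Visit 9.
        At 9: no left child.
        At 9: go right to 6.
          6 is a leaf — visit 6.
      At 18: no right child.
  At 15: no right child.
Full pre-order sequence: 35, 36, 27, 14, 28, 21, 22, 34, 15, 7, 18, 9, 6.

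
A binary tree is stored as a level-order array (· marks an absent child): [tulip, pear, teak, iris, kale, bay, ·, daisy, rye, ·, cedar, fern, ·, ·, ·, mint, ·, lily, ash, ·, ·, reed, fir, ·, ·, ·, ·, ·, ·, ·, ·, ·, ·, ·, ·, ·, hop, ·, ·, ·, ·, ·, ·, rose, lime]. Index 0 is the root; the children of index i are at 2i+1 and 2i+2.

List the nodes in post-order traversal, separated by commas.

Post-order visits the left subtree, then the right subtree, then the node.
At tulip: go left to pear.
  At pear: go left to iris.
    At iris: go left to daisy.
      At daisy: go left to mint.
        mint is a leaf — visit mint.
      At daisy: no right child.
      Visit daisy.
    At iris: go right to rye.
      At rye: go left to lily.
        At lily: no left child.
        At lily: go right to hop.
          hop is a leaf — visit hop.
        Visit lily.
      At rye: go right to ash.
        ash is a leaf — visit ash.
      Visit rye.
    Visit iris.
  At pear: go right to kale.
    At kale: no left child.
    At kale: go right to cedar.
      At cedar: go left to reed.
        At reed: go left to rose.
          rose is a leaf — visit rose.
        At reed: go right to lime.
          lime is a leaf — visit lime.
        Visit reed.
      At cedar: go right to fir.
        fir is a leaf — visit fir.
      Visit cedar.
    Visit kale.
  Visit pear.
At tulip: go right to teak.
  At teak: go left to bay.
    At bay: go left to fern.
      fern is a leaf — visit fern.
    At bay: no right child.
    Visit bay.
  At teak: no right child.
  Visit teak.
Visit tulip.

mint, daisy, hop, lily, ash, rye, iris, rose, lime, reed, fir, cedar, kale, pear, fern, bay, teak, tulip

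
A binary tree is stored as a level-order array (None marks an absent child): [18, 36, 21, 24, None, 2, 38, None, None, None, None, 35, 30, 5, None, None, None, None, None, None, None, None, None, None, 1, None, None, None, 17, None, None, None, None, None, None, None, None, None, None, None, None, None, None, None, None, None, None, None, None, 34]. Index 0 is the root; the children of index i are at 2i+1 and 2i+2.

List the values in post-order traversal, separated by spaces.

24 36 34 1 35 30 2 17 5 38 21 18

Post-order visits the left subtree, then the right subtree, then the node.
At 18: go left to 36.
  At 36: go left to 24.
    24 is a leaf — visit 24.
  At 36: no right child.
  Visit 36.
At 18: go right to 21.
  At 21: go left to 2.
    At 2: go left to 35.
      At 35: no left child.
      At 35: go right to 1.
        At 1: go left to 34.
          34 is a leaf — visit 34.
        At 1: no right child.
        Visit 1.
      Visit 35.
    At 2: go right to 30.
      30 is a leaf — visit 30.
    Visit 2.
  At 21: go right to 38.
    At 38: go left to 5.
      At 5: no left child.
      At 5: go right to 17.
        17 is a leaf — visit 17.
      Visit 5.
    At 38: no right child.
    Visit 38.
  Visit 21.
Visit 18.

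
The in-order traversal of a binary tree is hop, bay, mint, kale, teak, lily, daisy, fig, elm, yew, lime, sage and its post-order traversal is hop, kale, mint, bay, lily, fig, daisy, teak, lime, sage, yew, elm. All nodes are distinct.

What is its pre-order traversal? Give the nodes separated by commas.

elm, teak, bay, hop, mint, kale, daisy, lily, fig, yew, sage, lime

The last element of post-order is the root; it splits in-order into left and right subtrees.
Root elm: left subtree has 8 nodes {hop, bay, mint, kale, teak, lily, daisy, fig}, right has 3 {yew, lime, sage}.
  Root teak: left subtree has 4 nodes {hop, bay, mint, kale}, right has 3 {lily, daisy, fig}.
    Root bay: left subtree has 1 node {hop}, right has 2 {mint, kale}.
      Root mint: left subtree has 0 nodes { }, right has 1 {kale}.
    Root daisy: left subtree has 1 node {lily}, right has 1 {fig}.
  Root yew: left subtree has 0 nodes { }, right has 2 {lime, sage}.
    Root sage: left subtree has 1 node {lime}, right has 0 { }.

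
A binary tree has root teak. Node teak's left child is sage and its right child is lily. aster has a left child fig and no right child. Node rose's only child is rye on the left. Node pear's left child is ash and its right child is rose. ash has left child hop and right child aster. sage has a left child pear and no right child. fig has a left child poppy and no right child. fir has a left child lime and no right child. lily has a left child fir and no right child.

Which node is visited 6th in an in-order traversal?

In-order visits the left subtree, then the node, then the right subtree.
At teak: go left to sage.
  At sage: go left to pear.
    At pear: go left to ash.
      At ash: go left to hop.
        hop is a leaf — visit hop.
      Visit ash.
      At ash: go right to aster.
        At aster: go left to fig.
          At fig: go left to poppy.
            poppy is a leaf — visit poppy.
          Visit fig.
          At fig: no right child.
        Visit aster.
        At aster: no right child.
    Visit pear.
    At pear: go right to rose.
      At rose: go left to rye.
        rye is a leaf — visit rye.
      Visit rose.
      At rose: no right child.
  Visit sage.
  At sage: no right child.
Visit teak.
At teak: go right to lily.
  At lily: go left to fir.
    At fir: go left to lime.
      lime is a leaf — visit lime.
    Visit fir.
    At fir: no right child.
  Visit lily.
  At lily: no right child.
Full in-order sequence: hop, ash, poppy, fig, aster, pear, rye, rose, sage, teak, lime, fir, lily.

pear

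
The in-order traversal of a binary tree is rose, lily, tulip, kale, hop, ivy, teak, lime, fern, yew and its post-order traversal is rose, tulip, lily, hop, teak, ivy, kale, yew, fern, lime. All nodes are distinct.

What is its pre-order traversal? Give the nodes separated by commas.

The last element of post-order is the root; it splits in-order into left and right subtrees.
Root lime: left subtree has 7 nodes {rose, lily, tulip, kale, hop, ivy, teak}, right has 2 {fern, yew}.
  Root kale: left subtree has 3 nodes {rose, lily, tulip}, right has 3 {hop, ivy, teak}.
    Root lily: left subtree has 1 node {rose}, right has 1 {tulip}.
    Root ivy: left subtree has 1 node {hop}, right has 1 {teak}.
  Root fern: left subtree has 0 nodes { }, right has 1 {yew}.

lime, kale, lily, rose, tulip, ivy, hop, teak, fern, yew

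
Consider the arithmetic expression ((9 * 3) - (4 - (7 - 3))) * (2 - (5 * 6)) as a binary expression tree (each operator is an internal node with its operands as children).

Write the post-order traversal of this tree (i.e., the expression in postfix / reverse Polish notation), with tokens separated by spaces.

9 3 * 4 7 3 - - - 2 5 6 * - *

Post-order on an expression tree gives postfix notation: for each operator, emit left operand, right operand, then the operator.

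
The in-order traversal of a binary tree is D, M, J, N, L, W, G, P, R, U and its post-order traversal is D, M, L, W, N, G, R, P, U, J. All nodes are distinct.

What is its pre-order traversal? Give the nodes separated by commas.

J, M, D, U, P, G, N, W, L, R

The last element of post-order is the root; it splits in-order into left and right subtrees.
Root J: left subtree has 2 nodes {D, M}, right has 7 {N, L, W, G, P, R, U}.
  Root M: left subtree has 1 node {D}, right has 0 { }.
  Root U: left subtree has 6 nodes {N, L, W, G, P, R}, right has 0 { }.
    Root P: left subtree has 4 nodes {N, L, W, G}, right has 1 {R}.
      Root G: left subtree has 3 nodes {N, L, W}, right has 0 { }.
        Root N: left subtree has 0 nodes { }, right has 2 {L, W}.
          Root W: left subtree has 1 node {L}, right has 0 { }.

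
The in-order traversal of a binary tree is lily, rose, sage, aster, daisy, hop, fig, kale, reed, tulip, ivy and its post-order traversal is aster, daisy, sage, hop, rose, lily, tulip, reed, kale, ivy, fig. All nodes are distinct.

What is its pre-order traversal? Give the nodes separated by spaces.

The last element of post-order is the root; it splits in-order into left and right subtrees.
Root fig: left subtree has 6 nodes {lily, rose, sage, aster, daisy, hop}, right has 4 {kale, reed, tulip, ivy}.
  Root lily: left subtree has 0 nodes { }, right has 5 {rose, sage, aster, daisy, hop}.
    Root rose: left subtree has 0 nodes { }, right has 4 {sage, aster, daisy, hop}.
      Root hop: left subtree has 3 nodes {sage, aster, daisy}, right has 0 { }.
        Root sage: left subtree has 0 nodes { }, right has 2 {aster, daisy}.
          Root daisy: left subtree has 1 node {aster}, right has 0 { }.
  Root ivy: left subtree has 3 nodes {kale, reed, tulip}, right has 0 { }.
    Root kale: left subtree has 0 nodes { }, right has 2 {reed, tulip}.
      Root reed: left subtree has 0 nodes { }, right has 1 {tulip}.

fig lily rose hop sage daisy aster ivy kale reed tulip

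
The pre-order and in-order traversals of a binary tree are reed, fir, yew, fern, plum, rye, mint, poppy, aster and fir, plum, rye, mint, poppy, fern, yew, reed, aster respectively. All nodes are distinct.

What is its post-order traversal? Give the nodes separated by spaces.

poppy mint rye plum fern yew fir aster reed

The first element of pre-order is the root; it splits in-order into left and right subtrees.
Root reed: left subtree has 7 nodes {fir, plum, rye, mint, poppy, fern, yew}, right has 1 {aster}.
  Root fir: left subtree has 0 nodes { }, right has 6 {plum, rye, mint, poppy, fern, yew}.
    Root yew: left subtree has 5 nodes {plum, rye, mint, poppy, fern}, right has 0 { }.
      Root fern: left subtree has 4 nodes {plum, rye, mint, poppy}, right has 0 { }.
        Root plum: left subtree has 0 nodes { }, right has 3 {rye, mint, poppy}.
          Root rye: left subtree has 0 nodes { }, right has 2 {mint, poppy}.
            Root mint: left subtree has 0 nodes { }, right has 1 {poppy}.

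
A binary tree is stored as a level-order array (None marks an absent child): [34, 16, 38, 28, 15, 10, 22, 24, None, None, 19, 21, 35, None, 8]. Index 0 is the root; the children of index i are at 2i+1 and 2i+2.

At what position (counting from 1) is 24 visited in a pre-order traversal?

4

Pre-order visits the node, then its left subtree, then its right subtree.
Visit 34.
At 34: go left to 16.
  Visit 16.
  At 16: go left to 28.
    Visit 28.
    At 28: go left to 24.
      24 is a leaf — visit 24.
    At 28: no right child.
  At 16: go right to 15.
    Visit 15.
    At 15: no left child.
    At 15: go right to 19.
      19 is a leaf — visit 19.
At 34: go right to 38.
  Visit 38.
  At 38: go left to 10.
    Visit 10.
    At 10: go left to 21.
      21 is a leaf — visit 21.
    At 10: go right to 35.
      35 is a leaf — visit 35.
  At 38: go right to 22.
    Visit 22.
    At 22: no left child.
    At 22: go right to 8.
      8 is a leaf — visit 8.
Full pre-order sequence: 34, 16, 28, 24, 15, 19, 38, 10, 21, 35, 22, 8.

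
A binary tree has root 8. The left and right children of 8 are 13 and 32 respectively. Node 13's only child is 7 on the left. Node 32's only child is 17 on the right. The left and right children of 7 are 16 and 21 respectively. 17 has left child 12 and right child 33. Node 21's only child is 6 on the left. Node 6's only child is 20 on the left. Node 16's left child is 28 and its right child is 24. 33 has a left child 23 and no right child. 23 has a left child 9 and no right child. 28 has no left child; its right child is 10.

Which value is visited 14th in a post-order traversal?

17

Post-order visits the left subtree, then the right subtree, then the node.
At 8: go left to 13.
  At 13: go left to 7.
    At 7: go left to 16.
      At 16: go left to 28.
        At 28: no left child.
        At 28: go right to 10.
          10 is a leaf — visit 10.
        Visit 28.
      At 16: go right to 24.
        24 is a leaf — visit 24.
      Visit 16.
    At 7: go right to 21.
      At 21: go left to 6.
        At 6: go left to 20.
          20 is a leaf — visit 20.
        At 6: no right child.
        Visit 6.
      At 21: no right child.
      Visit 21.
    Visit 7.
  At 13: no right child.
  Visit 13.
At 8: go right to 32.
  At 32: no left child.
  At 32: go right to 17.
    At 17: go left to 12.
      12 is a leaf — visit 12.
    At 17: go right to 33.
      At 33: go left to 23.
        At 23: go left to 9.
          9 is a leaf — visit 9.
        At 23: no right child.
        Visit 23.
      At 33: no right child.
      Visit 33.
    Visit 17.
  Visit 32.
Visit 8.
Full post-order sequence: 10, 28, 24, 16, 20, 6, 21, 7, 13, 12, 9, 23, 33, 17, 32, 8.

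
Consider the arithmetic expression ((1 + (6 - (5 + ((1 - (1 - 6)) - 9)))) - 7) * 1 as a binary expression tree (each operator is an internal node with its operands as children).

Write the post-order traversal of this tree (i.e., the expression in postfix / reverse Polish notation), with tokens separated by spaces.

Post-order on an expression tree gives postfix notation: for each operator, emit left operand, right operand, then the operator.

1 6 5 1 1 6 - - 9 - + - + 7 - 1 *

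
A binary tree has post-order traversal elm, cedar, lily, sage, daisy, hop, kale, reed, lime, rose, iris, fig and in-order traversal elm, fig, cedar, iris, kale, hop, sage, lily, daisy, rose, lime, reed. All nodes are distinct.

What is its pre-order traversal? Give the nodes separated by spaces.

fig elm iris cedar rose kale hop daisy sage lily lime reed

The last element of post-order is the root; it splits in-order into left and right subtrees.
Root fig: left subtree has 1 node {elm}, right has 10 {cedar, iris, kale, hop, sage, lily, daisy, rose, lime, reed}.
  Root iris: left subtree has 1 node {cedar}, right has 8 {kale, hop, sage, lily, daisy, rose, lime, reed}.
    Root rose: left subtree has 5 nodes {kale, hop, sage, lily, daisy}, right has 2 {lime, reed}.
      Root kale: left subtree has 0 nodes { }, right has 4 {hop, sage, lily, daisy}.
        Root hop: left subtree has 0 nodes { }, right has 3 {sage, lily, daisy}.
          Root daisy: left subtree has 2 nodes {sage, lily}, right has 0 { }.
            Root sage: left subtree has 0 nodes { }, right has 1 {lily}.
      Root lime: left subtree has 0 nodes { }, right has 1 {reed}.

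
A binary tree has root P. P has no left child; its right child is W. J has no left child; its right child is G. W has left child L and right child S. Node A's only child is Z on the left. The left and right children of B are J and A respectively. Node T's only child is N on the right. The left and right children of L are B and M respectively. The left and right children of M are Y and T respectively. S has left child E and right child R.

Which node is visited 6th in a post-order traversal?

Post-order visits the left subtree, then the right subtree, then the node.
At P: no left child.
At P: go right to W.
  At W: go left to L.
    At L: go left to B.
      At B: go left to J.
        At J: no left child.
        At J: go right to G.
          G is a leaf — visit G.
        Visit J.
      At B: go right to A.
        At A: go left to Z.
          Z is a leaf — visit Z.
        At A: no right child.
        Visit A.
      Visit B.
    At L: go right to M.
      At M: go left to Y.
        Y is a leaf — visit Y.
      At M: go right to T.
        At T: no left child.
        At T: go right to N.
          N is a leaf — visit N.
        Visit T.
      Visit M.
    Visit L.
  At W: go right to S.
    At S: go left to E.
      E is a leaf — visit E.
    At S: go right to R.
      R is a leaf — visit R.
    Visit S.
  Visit W.
Visit P.
Full post-order sequence: G, J, Z, A, B, Y, N, T, M, L, E, R, S, W, P.

Y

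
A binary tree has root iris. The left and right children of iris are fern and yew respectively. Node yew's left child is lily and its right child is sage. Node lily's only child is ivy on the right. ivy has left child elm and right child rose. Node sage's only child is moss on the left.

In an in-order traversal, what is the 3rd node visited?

lily

In-order visits the left subtree, then the node, then the right subtree.
At iris: go left to fern.
  fern is a leaf — visit fern.
Visit iris.
At iris: go right to yew.
  At yew: go left to lily.
    At lily: no left child.
    Visit lily.
    At lily: go right to ivy.
      At ivy: go left to elm.
        elm is a leaf — visit elm.
      Visit ivy.
      At ivy: go right to rose.
        rose is a leaf — visit rose.
  Visit yew.
  At yew: go right to sage.
    At sage: go left to moss.
      moss is a leaf — visit moss.
    Visit sage.
    At sage: no right child.
Full in-order sequence: fern, iris, lily, elm, ivy, rose, yew, moss, sage.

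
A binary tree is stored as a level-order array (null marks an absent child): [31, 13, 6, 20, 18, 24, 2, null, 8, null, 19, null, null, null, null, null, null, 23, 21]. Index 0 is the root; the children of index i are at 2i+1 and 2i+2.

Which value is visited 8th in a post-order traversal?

24

Post-order visits the left subtree, then the right subtree, then the node.
At 31: go left to 13.
  At 13: go left to 20.
    At 20: no left child.
    At 20: go right to 8.
      At 8: go left to 23.
        23 is a leaf — visit 23.
      At 8: go right to 21.
        21 is a leaf — visit 21.
      Visit 8.
    Visit 20.
  At 13: go right to 18.
    At 18: no left child.
    At 18: go right to 19.
      19 is a leaf — visit 19.
    Visit 18.
  Visit 13.
At 31: go right to 6.
  At 6: go left to 24.
    24 is a leaf — visit 24.
  At 6: go right to 2.
    2 is a leaf — visit 2.
  Visit 6.
Visit 31.
Full post-order sequence: 23, 21, 8, 20, 19, 18, 13, 24, 2, 6, 31.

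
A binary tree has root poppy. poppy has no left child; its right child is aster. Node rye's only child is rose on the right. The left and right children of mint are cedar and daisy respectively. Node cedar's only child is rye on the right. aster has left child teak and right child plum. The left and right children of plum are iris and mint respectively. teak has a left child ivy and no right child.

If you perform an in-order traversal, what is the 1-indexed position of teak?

In-order visits the left subtree, then the node, then the right subtree.
At poppy: no left child.
Visit poppy.
At poppy: go right to aster.
  At aster: go left to teak.
    At teak: go left to ivy.
      ivy is a leaf — visit ivy.
    Visit teak.
    At teak: no right child.
  Visit aster.
  At aster: go right to plum.
    At plum: go left to iris.
      iris is a leaf — visit iris.
    Visit plum.
    At plum: go right to mint.
      At mint: go left to cedar.
        At cedar: no left child.
        Visit cedar.
        At cedar: go right to rye.
          At rye: no left child.
          Visit rye.
          At rye: go right to rose.
            rose is a leaf — visit rose.
      Visit mint.
      At mint: go right to daisy.
        daisy is a leaf — visit daisy.
Full in-order sequence: poppy, ivy, teak, aster, iris, plum, cedar, rye, rose, mint, daisy.

3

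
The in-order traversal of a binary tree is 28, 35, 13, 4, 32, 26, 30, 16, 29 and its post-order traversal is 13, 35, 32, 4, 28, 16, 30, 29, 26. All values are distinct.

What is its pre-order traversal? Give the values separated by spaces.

The last element of post-order is the root; it splits in-order into left and right subtrees.
Root 26: left subtree has 5 nodes {28, 35, 13, 4, 32}, right has 3 {30, 16, 29}.
  Root 28: left subtree has 0 nodes { }, right has 4 {35, 13, 4, 32}.
    Root 4: left subtree has 2 nodes {35, 13}, right has 1 {32}.
      Root 35: left subtree has 0 nodes { }, right has 1 {13}.
  Root 29: left subtree has 2 nodes {30, 16}, right has 0 { }.
    Root 30: left subtree has 0 nodes { }, right has 1 {16}.

26 28 4 35 13 32 29 30 16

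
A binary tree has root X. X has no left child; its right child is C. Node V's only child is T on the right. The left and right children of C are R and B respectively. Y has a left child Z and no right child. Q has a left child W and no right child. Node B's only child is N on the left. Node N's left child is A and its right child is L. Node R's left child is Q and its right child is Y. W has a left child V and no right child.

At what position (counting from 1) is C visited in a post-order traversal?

12

Post-order visits the left subtree, then the right subtree, then the node.
At X: no left child.
At X: go right to C.
  At C: go left to R.
    At R: go left to Q.
      At Q: go left to W.
        At W: go left to V.
          At V: no left child.
          At V: go right to T.
            T is a leaf — visit T.
          Visit V.
        At W: no right child.
        Visit W.
      At Q: no right child.
      Visit Q.
    At R: go right to Y.
      At Y: go left to Z.
        Z is a leaf — visit Z.
      At Y: no right child.
      Visit Y.
    Visit R.
  At C: go right to B.
    At B: go left to N.
      At N: go left to A.
        A is a leaf — visit A.
      At N: go right to L.
        L is a leaf — visit L.
      Visit N.
    At B: no right child.
    Visit B.
  Visit C.
Visit X.
Full post-order sequence: T, V, W, Q, Z, Y, R, A, L, N, B, C, X.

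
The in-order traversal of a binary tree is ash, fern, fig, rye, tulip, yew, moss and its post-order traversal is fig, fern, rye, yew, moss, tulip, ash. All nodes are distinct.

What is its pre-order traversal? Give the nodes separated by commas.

The last element of post-order is the root; it splits in-order into left and right subtrees.
Root ash: left subtree has 0 nodes { }, right has 6 {fern, fig, rye, tulip, yew, moss}.
  Root tulip: left subtree has 3 nodes {fern, fig, rye}, right has 2 {yew, moss}.
    Root rye: left subtree has 2 nodes {fern, fig}, right has 0 { }.
      Root fern: left subtree has 0 nodes { }, right has 1 {fig}.
    Root moss: left subtree has 1 node {yew}, right has 0 { }.

ash, tulip, rye, fern, fig, moss, yew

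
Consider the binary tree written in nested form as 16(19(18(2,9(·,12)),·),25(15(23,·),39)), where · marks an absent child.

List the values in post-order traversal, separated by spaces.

2 12 9 18 19 23 15 39 25 16

Post-order visits the left subtree, then the right subtree, then the node.
At 16: go left to 19.
  At 19: go left to 18.
    At 18: go left to 2.
      2 is a leaf — visit 2.
    At 18: go right to 9.
      At 9: no left child.
      At 9: go right to 12.
        12 is a leaf — visit 12.
      Visit 9.
    Visit 18.
  At 19: no right child.
  Visit 19.
At 16: go right to 25.
  At 25: go left to 15.
    At 15: go left to 23.
      23 is a leaf — visit 23.
    At 15: no right child.
    Visit 15.
  At 25: go right to 39.
    39 is a leaf — visit 39.
  Visit 25.
Visit 16.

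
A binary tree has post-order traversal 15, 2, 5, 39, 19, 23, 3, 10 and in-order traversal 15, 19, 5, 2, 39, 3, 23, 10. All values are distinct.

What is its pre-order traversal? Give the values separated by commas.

The last element of post-order is the root; it splits in-order into left and right subtrees.
Root 10: left subtree has 7 nodes {15, 19, 5, 2, 39, 3, 23}, right has 0 { }.
  Root 3: left subtree has 5 nodes {15, 19, 5, 2, 39}, right has 1 {23}.
    Root 19: left subtree has 1 node {15}, right has 3 {5, 2, 39}.
      Root 39: left subtree has 2 nodes {5, 2}, right has 0 { }.
        Root 5: left subtree has 0 nodes { }, right has 1 {2}.

10, 3, 19, 15, 39, 5, 2, 23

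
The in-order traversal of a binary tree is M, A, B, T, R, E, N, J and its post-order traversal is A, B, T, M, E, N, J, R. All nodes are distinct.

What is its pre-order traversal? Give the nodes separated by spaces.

R M T B A J N E

The last element of post-order is the root; it splits in-order into left and right subtrees.
Root R: left subtree has 4 nodes {M, A, B, T}, right has 3 {E, N, J}.
  Root M: left subtree has 0 nodes { }, right has 3 {A, B, T}.
    Root T: left subtree has 2 nodes {A, B}, right has 0 { }.
      Root B: left subtree has 1 node {A}, right has 0 { }.
  Root J: left subtree has 2 nodes {E, N}, right has 0 { }.
    Root N: left subtree has 1 node {E}, right has 0 { }.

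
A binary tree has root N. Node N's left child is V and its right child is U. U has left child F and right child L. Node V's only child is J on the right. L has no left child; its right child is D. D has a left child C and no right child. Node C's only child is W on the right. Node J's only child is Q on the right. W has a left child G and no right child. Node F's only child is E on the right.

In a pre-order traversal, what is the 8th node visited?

L

Pre-order visits the node, then its left subtree, then its right subtree.
Visit N.
At N: go left to V.
  Visit V.
  At V: no left child.
  At V: go right to J.
    Visit J.
    At J: no left child.
    At J: go right to Q.
      Q is a leaf — visit Q.
At N: go right to U.
  Visit U.
  At U: go left to F.
    Visit F.
    At F: no left child.
    At F: go right to E.
      E is a leaf — visit E.
  At U: go right to L.
    Visit L.
    At L: no left child.
    At L: go right to D.
      Visit D.
      At D: go left to C.
        Visit C.
        At C: no left child.
        At C: go right to W.
          Visit W.
          At W: go left to G.
            G is a leaf — visit G.
          At W: no right child.
      At D: no right child.
Full pre-order sequence: N, V, J, Q, U, F, E, L, D, C, W, G.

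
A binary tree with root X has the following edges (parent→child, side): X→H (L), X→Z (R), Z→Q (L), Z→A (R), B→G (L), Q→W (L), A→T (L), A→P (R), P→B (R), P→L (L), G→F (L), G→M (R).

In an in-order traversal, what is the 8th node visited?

L

In-order visits the left subtree, then the node, then the right subtree.
At X: go left to H.
  H is a leaf — visit H.
Visit X.
At X: go right to Z.
  At Z: go left to Q.
    At Q: go left to W.
      W is a leaf — visit W.
    Visit Q.
    At Q: no right child.
  Visit Z.
  At Z: go right to A.
    At A: go left to T.
      T is a leaf — visit T.
    Visit A.
    At A: go right to P.
      At P: go left to L.
        L is a leaf — visit L.
      Visit P.
      At P: go right to B.
        At B: go left to G.
          At G: go left to F.
            F is a leaf — visit F.
          Visit G.
          At G: go right to M.
            M is a leaf — visit M.
        Visit B.
        At B: no right child.
Full in-order sequence: H, X, W, Q, Z, T, A, L, P, F, G, M, B.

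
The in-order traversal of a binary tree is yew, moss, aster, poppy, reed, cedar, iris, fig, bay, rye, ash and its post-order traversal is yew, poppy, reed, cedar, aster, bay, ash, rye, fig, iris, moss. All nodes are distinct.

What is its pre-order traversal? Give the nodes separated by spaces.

moss yew iris aster cedar reed poppy fig rye bay ash

The last element of post-order is the root; it splits in-order into left and right subtrees.
Root moss: left subtree has 1 node {yew}, right has 9 {aster, poppy, reed, cedar, iris, fig, bay, rye, ash}.
  Root iris: left subtree has 4 nodes {aster, poppy, reed, cedar}, right has 4 {fig, bay, rye, ash}.
    Root aster: left subtree has 0 nodes { }, right has 3 {poppy, reed, cedar}.
      Root cedar: left subtree has 2 nodes {poppy, reed}, right has 0 { }.
        Root reed: left subtree has 1 node {poppy}, right has 0 { }.
    Root fig: left subtree has 0 nodes { }, right has 3 {bay, rye, ash}.
      Root rye: left subtree has 1 node {bay}, right has 1 {ash}.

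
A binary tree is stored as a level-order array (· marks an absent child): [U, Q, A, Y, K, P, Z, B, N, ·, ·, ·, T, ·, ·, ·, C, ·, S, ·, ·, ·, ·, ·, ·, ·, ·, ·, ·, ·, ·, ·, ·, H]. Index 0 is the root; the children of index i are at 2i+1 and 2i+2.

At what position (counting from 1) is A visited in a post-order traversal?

Post-order visits the left subtree, then the right subtree, then the node.
At U: go left to Q.
  At Q: go left to Y.
    At Y: go left to B.
      At B: no left child.
      At B: go right to C.
        At C: go left to H.
          H is a leaf — visit H.
        At C: no right child.
        Visit C.
      Visit B.
    At Y: go right to N.
      At N: no left child.
      At N: go right to S.
        S is a leaf — visit S.
      Visit N.
    Visit Y.
  At Q: go right to K.
    K is a leaf — visit K.
  Visit Q.
At U: go right to A.
  At A: go left to P.
    At P: no left child.
    At P: go right to T.
      T is a leaf — visit T.
    Visit P.
  At A: go right to Z.
    Z is a leaf — visit Z.
  Visit A.
Visit U.
Full post-order sequence: H, C, B, S, N, Y, K, Q, T, P, Z, A, U.

12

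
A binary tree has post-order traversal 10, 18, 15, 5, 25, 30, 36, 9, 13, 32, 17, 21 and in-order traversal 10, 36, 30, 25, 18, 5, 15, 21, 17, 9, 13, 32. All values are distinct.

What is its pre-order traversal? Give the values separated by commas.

21, 36, 10, 30, 25, 5, 18, 15, 17, 32, 13, 9

The last element of post-order is the root; it splits in-order into left and right subtrees.
Root 21: left subtree has 7 nodes {10, 36, 30, 25, 18, 5, 15}, right has 4 {17, 9, 13, 32}.
  Root 36: left subtree has 1 node {10}, right has 5 {30, 25, 18, 5, 15}.
    Root 30: left subtree has 0 nodes { }, right has 4 {25, 18, 5, 15}.
      Root 25: left subtree has 0 nodes { }, right has 3 {18, 5, 15}.
        Root 5: left subtree has 1 node {18}, right has 1 {15}.
  Root 17: left subtree has 0 nodes { }, right has 3 {9, 13, 32}.
    Root 32: left subtree has 2 nodes {9, 13}, right has 0 { }.
      Root 13: left subtree has 1 node {9}, right has 0 { }.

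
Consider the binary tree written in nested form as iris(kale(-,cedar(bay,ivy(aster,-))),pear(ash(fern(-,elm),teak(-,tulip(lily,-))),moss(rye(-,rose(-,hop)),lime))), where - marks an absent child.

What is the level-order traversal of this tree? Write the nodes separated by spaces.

iris kale pear cedar ash moss bay ivy fern teak rye lime aster elm tulip rose lily hop

Level-order visits nodes level by level from the root, left to right within each level.
Level 0: iris
Level 1: kale, pear
Level 2: cedar, ash, moss
Level 3: bay, ivy, fern, teak, rye, lime
Level 4: aster, elm, tulip, rose
Level 5: lily, hop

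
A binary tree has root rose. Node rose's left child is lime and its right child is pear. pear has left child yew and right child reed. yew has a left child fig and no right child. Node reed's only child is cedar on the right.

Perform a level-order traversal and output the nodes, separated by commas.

Level-order visits nodes level by level from the root, left to right within each level.
Level 0: rose
Level 1: lime, pear
Level 2: yew, reed
Level 3: fig, cedar

rose, lime, pear, yew, reed, fig, cedar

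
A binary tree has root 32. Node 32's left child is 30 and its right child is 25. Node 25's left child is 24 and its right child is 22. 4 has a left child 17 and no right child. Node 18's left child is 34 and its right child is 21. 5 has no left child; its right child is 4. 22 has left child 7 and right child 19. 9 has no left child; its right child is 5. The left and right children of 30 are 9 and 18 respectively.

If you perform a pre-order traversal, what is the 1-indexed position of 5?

Pre-order visits the node, then its left subtree, then its right subtree.
Visit 32.
At 32: go left to 30.
  Visit 30.
  At 30: go left to 9.
    Visit 9.
    At 9: no left child.
    At 9: go right to 5.
      Visit 5.
      At 5: no left child.
      At 5: go right to 4.
        Visit 4.
        At 4: go left to 17.
          17 is a leaf — visit 17.
        At 4: no right child.
  At 30: go right to 18.
    Visit 18.
    At 18: go left to 34.
      34 is a leaf — visit 34.
    At 18: go right to 21.
      21 is a leaf — visit 21.
At 32: go right to 25.
  Visit 25.
  At 25: go left to 24.
    24 is a leaf — visit 24.
  At 25: go right to 22.
    Visit 22.
    At 22: go left to 7.
      7 is a leaf — visit 7.
    At 22: go right to 19.
      19 is a leaf — visit 19.
Full pre-order sequence: 32, 30, 9, 5, 4, 17, 18, 34, 21, 25, 24, 22, 7, 19.

4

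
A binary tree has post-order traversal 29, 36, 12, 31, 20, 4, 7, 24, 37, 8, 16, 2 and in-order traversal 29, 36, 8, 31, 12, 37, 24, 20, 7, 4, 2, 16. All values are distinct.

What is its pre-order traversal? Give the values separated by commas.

2, 8, 36, 29, 37, 31, 12, 24, 7, 20, 4, 16

The last element of post-order is the root; it splits in-order into left and right subtrees.
Root 2: left subtree has 10 nodes {29, 36, 8, 31, 12, 37, 24, 20, 7, 4}, right has 1 {16}.
  Root 8: left subtree has 2 nodes {29, 36}, right has 7 {31, 12, 37, 24, 20, 7, 4}.
    Root 36: left subtree has 1 node {29}, right has 0 { }.
    Root 37: left subtree has 2 nodes {31, 12}, right has 4 {24, 20, 7, 4}.
      Root 31: left subtree has 0 nodes { }, right has 1 {12}.
      Root 24: left subtree has 0 nodes { }, right has 3 {20, 7, 4}.
        Root 7: left subtree has 1 node {20}, right has 1 {4}.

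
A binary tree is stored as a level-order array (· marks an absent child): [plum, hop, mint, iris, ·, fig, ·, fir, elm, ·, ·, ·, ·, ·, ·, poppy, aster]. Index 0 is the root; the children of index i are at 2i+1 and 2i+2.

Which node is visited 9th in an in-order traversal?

mint

In-order visits the left subtree, then the node, then the right subtree.
At plum: go left to hop.
  At hop: go left to iris.
    At iris: go left to fir.
      At fir: go left to poppy.
        poppy is a leaf — visit poppy.
      Visit fir.
      At fir: go right to aster.
        aster is a leaf — visit aster.
    Visit iris.
    At iris: go right to elm.
      elm is a leaf — visit elm.
  Visit hop.
  At hop: no right child.
Visit plum.
At plum: go right to mint.
  At mint: go left to fig.
    fig is a leaf — visit fig.
  Visit mint.
  At mint: no right child.
Full in-order sequence: poppy, fir, aster, iris, elm, hop, plum, fig, mint.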